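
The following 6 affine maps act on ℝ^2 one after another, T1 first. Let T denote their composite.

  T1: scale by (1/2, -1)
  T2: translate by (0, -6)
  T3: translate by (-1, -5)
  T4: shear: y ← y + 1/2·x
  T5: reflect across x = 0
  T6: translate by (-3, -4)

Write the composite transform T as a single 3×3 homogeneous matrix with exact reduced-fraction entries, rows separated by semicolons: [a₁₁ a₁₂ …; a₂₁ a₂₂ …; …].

T = [-1/2 0 -2; 1/4 -1 -31/2; 0 0 1]

T1 = [1/2 0 0; 0 -1 0; 0 0 1]
T2·T1 = [1/2 0 0; 0 -1 -6; 0 0 1]
T3·…·T1 = [1/2 0 -1; 0 -1 -11; 0 0 1]
T4·…·T1 = [1/2 0 -1; 1/4 -1 -23/2; 0 0 1]
T5·…·T1 = [-1/2 0 1; 1/4 -1 -23/2; 0 0 1]
T6·…·T1 = [-1/2 0 -2; 1/4 -1 -31/2; 0 0 1]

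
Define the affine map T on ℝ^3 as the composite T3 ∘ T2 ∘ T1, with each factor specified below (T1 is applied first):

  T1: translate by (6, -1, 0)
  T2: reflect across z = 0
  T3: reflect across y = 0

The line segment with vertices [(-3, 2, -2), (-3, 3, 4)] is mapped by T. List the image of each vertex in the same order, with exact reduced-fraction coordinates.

T1 translate by (6, -1, 0): (-3, 2, -2) → (3, 1, -2); (-3, 3, 4) → (3, 2, 4)
T2 reflect across z = 0: (3, 1, -2) → (3, 1, 2); (3, 2, 4) → (3, 2, -4)
T3 reflect across y = 0: (3, 1, 2) → (3, -1, 2); (3, 2, -4) → (3, -2, -4)

image vertices: (3, -1, 2), (3, -2, -4)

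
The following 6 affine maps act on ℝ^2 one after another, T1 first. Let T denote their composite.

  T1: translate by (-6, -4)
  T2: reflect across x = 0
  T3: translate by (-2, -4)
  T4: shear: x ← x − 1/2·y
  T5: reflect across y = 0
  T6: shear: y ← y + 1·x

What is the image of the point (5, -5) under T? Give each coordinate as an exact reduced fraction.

T1 translate by (-6, -4): (5, -5) → (-1, -9)
T2 reflect across x = 0: (-1, -9) → (1, -9)
T3 translate by (-2, -4): (1, -9) → (-1, -13)
T4 shear: x ← x − 1/2·y: (-1, -13) → (11/2, -13)
T5 reflect across y = 0: (11/2, -13) → (11/2, 13)
T6 shear: y ← y + 1·x: (11/2, 13) → (11/2, 37/2)

T(p) = (11/2, 37/2)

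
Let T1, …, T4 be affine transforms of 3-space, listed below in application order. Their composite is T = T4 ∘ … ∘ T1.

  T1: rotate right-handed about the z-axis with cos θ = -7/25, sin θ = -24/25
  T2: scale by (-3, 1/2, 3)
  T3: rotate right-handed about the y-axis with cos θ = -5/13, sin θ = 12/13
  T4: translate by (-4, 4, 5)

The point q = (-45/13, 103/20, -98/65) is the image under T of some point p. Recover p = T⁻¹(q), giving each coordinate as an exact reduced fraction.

p = (-5/3, -5/2, 1)

T1 = [-7/25 24/25 0 0; -24/25 -7/25 0 0; 0 0 1 0; 0 0 0 1]
T2·T1 = [21/25 -72/25 0 0; -12/25 -7/50 0 0; 0 0 3 0; 0 0 0 1]
T3·…·T1 = [-21/65 72/65 36/13 0; -12/25 -7/50 0 0; -252/325 864/325 -15/13 0; 0 0 0 1]
T4·…·T1 = [-21/65 72/65 36/13 -4; -12/25 -7/50 0 4; -252/325 864/325 -15/13 5; 0 0 0 1]
det M = -9/2; M⁻¹ = [-7/195 -48/25 -28/325 7768/975; 8/65 -14/25 96/325 408/325; 4/13 0 -5/39 73/39; 0 0 0 1]
M⁻¹ · (-45/13, 103/20, -98/65)ᵀ = (-5/3, -5/2, 1)ᵀ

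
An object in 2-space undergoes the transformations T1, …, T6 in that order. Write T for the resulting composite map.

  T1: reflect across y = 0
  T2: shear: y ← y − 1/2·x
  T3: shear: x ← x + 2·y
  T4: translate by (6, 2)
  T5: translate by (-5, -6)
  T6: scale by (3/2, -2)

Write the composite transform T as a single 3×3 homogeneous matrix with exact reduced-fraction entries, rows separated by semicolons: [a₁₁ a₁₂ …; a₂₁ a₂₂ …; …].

T = [0 -3 3/2; 1 2 8; 0 0 1]

T1 = [1 0 0; 0 -1 0; 0 0 1]
T2·T1 = [1 0 0; -1/2 -1 0; 0 0 1]
T3·…·T1 = [0 -2 0; -1/2 -1 0; 0 0 1]
T4·…·T1 = [0 -2 6; -1/2 -1 2; 0 0 1]
T5·…·T1 = [0 -2 1; -1/2 -1 -4; 0 0 1]
T6·…·T1 = [0 -3 3/2; 1 2 8; 0 0 1]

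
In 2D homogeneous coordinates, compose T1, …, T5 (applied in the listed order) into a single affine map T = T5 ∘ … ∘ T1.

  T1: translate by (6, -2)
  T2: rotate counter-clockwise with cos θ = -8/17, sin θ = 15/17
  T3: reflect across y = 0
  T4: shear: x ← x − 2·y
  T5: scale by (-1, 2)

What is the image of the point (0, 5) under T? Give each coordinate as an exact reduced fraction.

T1 translate by (6, -2): (0, 5) → (6, 3)
T2 rotate counter-clockwise with cos θ = -8/17, sin θ = 15/17: (6, 3) → (-93/17, 66/17)
T3 reflect across y = 0: (-93/17, 66/17) → (-93/17, -66/17)
T4 shear: x ← x − 2·y: (-93/17, -66/17) → (39/17, -66/17)
T5 scale by (-1, 2): (39/17, -66/17) → (-39/17, -132/17)

T(p) = (-39/17, -132/17)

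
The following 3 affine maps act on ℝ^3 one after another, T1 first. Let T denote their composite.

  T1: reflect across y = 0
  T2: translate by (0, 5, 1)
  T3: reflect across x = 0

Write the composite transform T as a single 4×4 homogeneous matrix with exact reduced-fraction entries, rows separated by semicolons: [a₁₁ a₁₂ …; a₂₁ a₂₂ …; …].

T1 = [1 0 0 0; 0 -1 0 0; 0 0 1 0; 0 0 0 1]
T2·T1 = [1 0 0 0; 0 -1 0 5; 0 0 1 1; 0 0 0 1]
T3·…·T1 = [-1 0 0 0; 0 -1 0 5; 0 0 1 1; 0 0 0 1]

T = [-1 0 0 0; 0 -1 0 5; 0 0 1 1; 0 0 0 1]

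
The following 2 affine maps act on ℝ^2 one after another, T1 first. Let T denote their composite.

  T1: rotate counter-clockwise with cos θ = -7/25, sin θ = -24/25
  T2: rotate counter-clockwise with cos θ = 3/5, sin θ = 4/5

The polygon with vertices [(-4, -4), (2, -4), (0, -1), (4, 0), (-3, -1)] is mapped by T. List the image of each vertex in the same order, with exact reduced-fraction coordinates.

image vertices: (-28/5, 4/5), (-2, -4), (-4/5, -3/5), (12/5, -16/5), (-13/5, 9/5)

T1 rotate counter-clockwise with cos θ = -7/25, sin θ = -24/25: (-4, -4) → (-68/25, 124/25); (2, -4) → (-22/5, -4/5); (0, -1) → (-24/25, 7/25); (4, 0) → (-28/25, -96/25); (-3, -1) → (-3/25, 79/25)
T2 rotate counter-clockwise with cos θ = 3/5, sin θ = 4/5: (-68/25, 124/25) → (-28/5, 4/5); (-22/5, -4/5) → (-2, -4); (-24/25, 7/25) → (-4/5, -3/5); (-28/25, -96/25) → (12/5, -16/5); (-3/25, 79/25) → (-13/5, 9/5)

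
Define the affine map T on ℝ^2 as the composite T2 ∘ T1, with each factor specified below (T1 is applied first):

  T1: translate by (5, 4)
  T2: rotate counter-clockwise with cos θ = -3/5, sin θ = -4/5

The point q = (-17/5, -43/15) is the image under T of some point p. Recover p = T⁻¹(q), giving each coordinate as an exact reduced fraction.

T1 = [1 0 5; 0 1 4; 0 0 1]
T2·T1 = [-3/5 4/5 1/5; -4/5 -3/5 -32/5; 0 0 1]
det M = 1; M⁻¹ = [-3/5 -4/5 -5; 4/5 -3/5 -4; 0 0 1]
M⁻¹ · (-17/5, -43/15)ᵀ = (-2/3, -5)ᵀ

p = (-2/3, -5)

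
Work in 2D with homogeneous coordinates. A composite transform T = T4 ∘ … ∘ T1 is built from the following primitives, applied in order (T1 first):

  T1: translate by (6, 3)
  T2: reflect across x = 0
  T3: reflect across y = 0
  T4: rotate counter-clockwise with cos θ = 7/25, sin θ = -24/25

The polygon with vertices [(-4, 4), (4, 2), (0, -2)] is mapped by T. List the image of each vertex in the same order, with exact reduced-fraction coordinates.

T1 translate by (6, 3): (-4, 4) → (2, 7); (4, 2) → (10, 5); (0, -2) → (6, 1)
T2 reflect across x = 0: (2, 7) → (-2, 7); (10, 5) → (-10, 5); (6, 1) → (-6, 1)
T3 reflect across y = 0: (-2, 7) → (-2, -7); (-10, 5) → (-10, -5); (-6, 1) → (-6, -1)
T4 rotate counter-clockwise with cos θ = 7/25, sin θ = -24/25: (-2, -7) → (-182/25, -1/25); (-10, -5) → (-38/5, 41/5); (-6, -1) → (-66/25, 137/25)

image vertices: (-182/25, -1/25), (-38/5, 41/5), (-66/25, 137/25)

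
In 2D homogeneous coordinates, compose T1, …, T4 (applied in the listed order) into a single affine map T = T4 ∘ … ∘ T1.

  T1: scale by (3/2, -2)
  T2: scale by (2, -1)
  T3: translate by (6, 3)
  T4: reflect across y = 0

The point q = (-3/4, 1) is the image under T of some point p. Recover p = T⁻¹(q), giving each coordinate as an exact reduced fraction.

T1 = [3/2 0 0; 0 -2 0; 0 0 1]
T2·T1 = [3 0 0; 0 2 0; 0 0 1]
T3·…·T1 = [3 0 6; 0 2 3; 0 0 1]
T4·…·T1 = [3 0 6; 0 -2 -3; 0 0 1]
det M = -6; M⁻¹ = [1/3 0 -2; 0 -1/2 -3/2; 0 0 1]
M⁻¹ · (-3/4, 1)ᵀ = (-9/4, -2)ᵀ

p = (-9/4, -2)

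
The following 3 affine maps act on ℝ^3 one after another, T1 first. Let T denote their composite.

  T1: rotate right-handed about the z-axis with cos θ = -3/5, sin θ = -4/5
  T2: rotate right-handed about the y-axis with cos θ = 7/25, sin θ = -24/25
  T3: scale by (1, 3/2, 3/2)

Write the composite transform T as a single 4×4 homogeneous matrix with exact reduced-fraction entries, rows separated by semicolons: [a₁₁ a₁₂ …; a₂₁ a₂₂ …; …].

T = [-21/125 28/125 -24/25 0; -6/5 -9/10 0 0; -108/125 144/125 21/50 0; 0 0 0 1]

T1 = [-3/5 4/5 0 0; -4/5 -3/5 0 0; 0 0 1 0; 0 0 0 1]
T2·T1 = [-21/125 28/125 -24/25 0; -4/5 -3/5 0 0; -72/125 96/125 7/25 0; 0 0 0 1]
T3·…·T1 = [-21/125 28/125 -24/25 0; -6/5 -9/10 0 0; -108/125 144/125 21/50 0; 0 0 0 1]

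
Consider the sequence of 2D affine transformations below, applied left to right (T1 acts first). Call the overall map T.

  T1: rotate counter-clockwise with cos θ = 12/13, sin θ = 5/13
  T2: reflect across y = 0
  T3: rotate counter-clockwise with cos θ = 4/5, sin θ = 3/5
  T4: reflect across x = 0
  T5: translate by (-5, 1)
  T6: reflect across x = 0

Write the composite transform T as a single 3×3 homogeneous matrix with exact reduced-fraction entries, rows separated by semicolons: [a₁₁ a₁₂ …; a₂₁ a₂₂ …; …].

T = [63/65 16/65 5; 16/65 -63/65 1; 0 0 1]

T1 = [12/13 -5/13 0; 5/13 12/13 0; 0 0 1]
T2·T1 = [12/13 -5/13 0; -5/13 -12/13 0; 0 0 1]
T3·…·T1 = [63/65 16/65 0; 16/65 -63/65 0; 0 0 1]
T4·…·T1 = [-63/65 -16/65 0; 16/65 -63/65 0; 0 0 1]
T5·…·T1 = [-63/65 -16/65 -5; 16/65 -63/65 1; 0 0 1]
T6·…·T1 = [63/65 16/65 5; 16/65 -63/65 1; 0 0 1]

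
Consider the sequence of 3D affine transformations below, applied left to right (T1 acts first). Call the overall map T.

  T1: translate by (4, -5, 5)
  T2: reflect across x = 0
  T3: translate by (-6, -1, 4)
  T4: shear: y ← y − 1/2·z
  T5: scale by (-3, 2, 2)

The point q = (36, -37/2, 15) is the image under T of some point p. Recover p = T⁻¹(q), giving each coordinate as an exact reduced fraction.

T1 = [1 0 0 4; 0 1 0 -5; 0 0 1 5; 0 0 0 1]
T2·T1 = [-1 0 0 -4; 0 1 0 -5; 0 0 1 5; 0 0 0 1]
T3·…·T1 = [-1 0 0 -10; 0 1 0 -6; 0 0 1 9; 0 0 0 1]
T4·…·T1 = [-1 0 0 -10; 0 1 -1/2 -21/2; 0 0 1 9; 0 0 0 1]
T5·…·T1 = [3 0 0 30; 0 2 -1 -21; 0 0 2 18; 0 0 0 1]
det M = 12; M⁻¹ = [1/3 0 0 -10; 0 1/2 1/4 6; 0 0 1/2 -9; 0 0 0 1]
M⁻¹ · (36, -37/2, 15)ᵀ = (2, 1/2, -3/2)ᵀ

p = (2, 1/2, -3/2)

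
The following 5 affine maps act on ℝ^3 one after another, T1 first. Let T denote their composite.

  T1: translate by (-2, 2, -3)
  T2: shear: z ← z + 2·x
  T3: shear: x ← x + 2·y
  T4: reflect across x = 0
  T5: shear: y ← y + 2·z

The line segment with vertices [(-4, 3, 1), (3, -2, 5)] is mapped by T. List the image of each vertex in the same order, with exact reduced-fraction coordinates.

T1 translate by (-2, 2, -3): (-4, 3, 1) → (-6, 5, -2); (3, -2, 5) → (1, 0, 2)
T2 shear: z ← z + 2·x: (-6, 5, -2) → (-6, 5, -14); (1, 0, 2) → (1, 0, 4)
T3 shear: x ← x + 2·y: (-6, 5, -14) → (4, 5, -14); (1, 0, 4) → (1, 0, 4)
T4 reflect across x = 0: (4, 5, -14) → (-4, 5, -14); (1, 0, 4) → (-1, 0, 4)
T5 shear: y ← y + 2·z: (-4, 5, -14) → (-4, -23, -14); (-1, 0, 4) → (-1, 8, 4)

image vertices: (-4, -23, -14), (-1, 8, 4)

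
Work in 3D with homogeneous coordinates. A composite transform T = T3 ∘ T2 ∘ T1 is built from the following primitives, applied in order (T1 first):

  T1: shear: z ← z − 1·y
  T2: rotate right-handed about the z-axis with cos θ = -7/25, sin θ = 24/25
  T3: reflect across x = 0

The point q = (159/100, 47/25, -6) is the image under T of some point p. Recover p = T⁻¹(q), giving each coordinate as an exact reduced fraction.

p = (9/4, 1, -5)

T1 = [1 0 0 0; 0 1 0 0; 0 -1 1 0; 0 0 0 1]
T2·T1 = [-7/25 -24/25 0 0; 24/25 -7/25 0 0; 0 -1 1 0; 0 0 0 1]
T3·…·T1 = [7/25 24/25 0 0; 24/25 -7/25 0 0; 0 -1 1 0; 0 0 0 1]
det M = -1; M⁻¹ = [7/25 24/25 0 0; 24/25 -7/25 0 0; 24/25 -7/25 1 0; 0 0 0 1]
M⁻¹ · (159/100, 47/25, -6)ᵀ = (9/4, 1, -5)ᵀ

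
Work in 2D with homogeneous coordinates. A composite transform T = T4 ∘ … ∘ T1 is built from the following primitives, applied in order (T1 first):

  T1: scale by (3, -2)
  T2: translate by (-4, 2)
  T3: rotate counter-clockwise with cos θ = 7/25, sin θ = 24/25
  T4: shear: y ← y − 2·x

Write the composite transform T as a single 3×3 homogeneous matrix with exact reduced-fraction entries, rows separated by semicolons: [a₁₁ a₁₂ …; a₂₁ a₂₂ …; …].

T1 = [3 0 0; 0 -2 0; 0 0 1]
T2·T1 = [3 0 -4; 0 -2 2; 0 0 1]
T3·…·T1 = [21/25 48/25 -76/25; 72/25 -14/25 -82/25; 0 0 1]
T4·…·T1 = [21/25 48/25 -76/25; 6/5 -22/5 14/5; 0 0 1]

T = [21/25 48/25 -76/25; 6/5 -22/5 14/5; 0 0 1]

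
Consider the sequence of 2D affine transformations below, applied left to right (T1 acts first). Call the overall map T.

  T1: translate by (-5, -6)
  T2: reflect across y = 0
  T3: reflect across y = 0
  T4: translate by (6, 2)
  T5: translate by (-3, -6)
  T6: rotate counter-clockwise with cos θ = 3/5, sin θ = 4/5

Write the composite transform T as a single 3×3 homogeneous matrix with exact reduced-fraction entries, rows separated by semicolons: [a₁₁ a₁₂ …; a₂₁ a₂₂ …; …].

T1 = [1 0 -5; 0 1 -6; 0 0 1]
T2·T1 = [1 0 -5; 0 -1 6; 0 0 1]
T3·…·T1 = [1 0 -5; 0 1 -6; 0 0 1]
T4·…·T1 = [1 0 1; 0 1 -4; 0 0 1]
T5·…·T1 = [1 0 -2; 0 1 -10; 0 0 1]
T6·…·T1 = [3/5 -4/5 34/5; 4/5 3/5 -38/5; 0 0 1]

T = [3/5 -4/5 34/5; 4/5 3/5 -38/5; 0 0 1]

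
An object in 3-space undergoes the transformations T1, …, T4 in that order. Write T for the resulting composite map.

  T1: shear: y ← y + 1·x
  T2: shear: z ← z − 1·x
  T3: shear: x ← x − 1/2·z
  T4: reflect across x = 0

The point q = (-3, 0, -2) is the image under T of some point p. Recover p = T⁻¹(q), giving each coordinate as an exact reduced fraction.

p = (2, -2, 0)

T1 = [1 0 0 0; 1 1 0 0; 0 0 1 0; 0 0 0 1]
T2·T1 = [1 0 0 0; 1 1 0 0; -1 0 1 0; 0 0 0 1]
T3·…·T1 = [3/2 0 -1/2 0; 1 1 0 0; -1 0 1 0; 0 0 0 1]
T4·…·T1 = [-3/2 0 1/2 0; 1 1 0 0; -1 0 1 0; 0 0 0 1]
det M = -1; M⁻¹ = [-1 0 1/2 0; 1 1 -1/2 0; -1 0 3/2 0; 0 0 0 1]
M⁻¹ · (-3, 0, -2)ᵀ = (2, -2, 0)ᵀ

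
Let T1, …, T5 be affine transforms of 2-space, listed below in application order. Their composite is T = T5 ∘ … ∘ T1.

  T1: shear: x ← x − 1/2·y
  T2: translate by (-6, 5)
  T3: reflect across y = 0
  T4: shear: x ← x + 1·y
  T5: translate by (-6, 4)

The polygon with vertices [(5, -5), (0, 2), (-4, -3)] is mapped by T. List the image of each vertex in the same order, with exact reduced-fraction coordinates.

image vertices: (-9/2, 4), (-20, -3), (-33/2, 2)

T1 shear: x ← x − 1/2·y: (5, -5) → (15/2, -5); (0, 2) → (-1, 2); (-4, -3) → (-5/2, -3)
T2 translate by (-6, 5): (15/2, -5) → (3/2, 0); (-1, 2) → (-7, 7); (-5/2, -3) → (-17/2, 2)
T3 reflect across y = 0: (3/2, 0) → (3/2, 0); (-7, 7) → (-7, -7); (-17/2, 2) → (-17/2, -2)
T4 shear: x ← x + 1·y: (3/2, 0) → (3/2, 0); (-7, -7) → (-14, -7); (-17/2, -2) → (-21/2, -2)
T5 translate by (-6, 4): (3/2, 0) → (-9/2, 4); (-14, -7) → (-20, -3); (-21/2, -2) → (-33/2, 2)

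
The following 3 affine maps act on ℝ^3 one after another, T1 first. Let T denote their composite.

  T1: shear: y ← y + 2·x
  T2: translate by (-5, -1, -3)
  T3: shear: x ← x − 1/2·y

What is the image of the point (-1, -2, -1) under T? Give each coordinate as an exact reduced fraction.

T1 shear: y ← y + 2·x: (-1, -2, -1) → (-1, -4, -1)
T2 translate by (-5, -1, -3): (-1, -4, -1) → (-6, -5, -4)
T3 shear: x ← x − 1/2·y: (-6, -5, -4) → (-7/2, -5, -4)

T(p) = (-7/2, -5, -4)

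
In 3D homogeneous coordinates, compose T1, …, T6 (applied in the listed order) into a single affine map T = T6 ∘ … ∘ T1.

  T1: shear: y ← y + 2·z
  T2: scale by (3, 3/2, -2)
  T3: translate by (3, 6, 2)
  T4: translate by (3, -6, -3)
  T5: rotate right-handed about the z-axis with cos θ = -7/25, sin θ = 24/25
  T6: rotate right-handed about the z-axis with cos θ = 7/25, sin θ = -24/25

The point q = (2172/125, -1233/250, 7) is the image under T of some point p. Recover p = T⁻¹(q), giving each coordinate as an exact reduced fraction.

T1 = [1 0 0 0; 0 1 2 0; 0 0 1 0; 0 0 0 1]
T2·T1 = [3 0 0 0; 0 3/2 3 0; 0 0 -2 0; 0 0 0 1]
T3·…·T1 = [3 0 0 3; 0 3/2 3 6; 0 0 -2 2; 0 0 0 1]
T4·…·T1 = [3 0 0 6; 0 3/2 3 0; 0 0 -2 -1; 0 0 0 1]
T5·…·T1 = [-21/25 -36/25 -72/25 -42/25; 72/25 -21/50 -21/25 144/25; 0 0 -2 -1; 0 0 0 1]
T6·…·T1 = [1581/625 -504/625 -1008/625 3162/625; 1008/625 1581/1250 1581/625 2016/625; 0 0 -2 -1; 0 0 0 1]
det M = -9; M⁻¹ = [527/1875 112/625 0 -2; -224/625 1054/1875 1 1; 0 0 -1/2 -1/2; 0 0 0 1]
M⁻¹ · (2172/125, -1233/250, 7)ᵀ = (2, -1, -4)ᵀ

p = (2, -1, -4)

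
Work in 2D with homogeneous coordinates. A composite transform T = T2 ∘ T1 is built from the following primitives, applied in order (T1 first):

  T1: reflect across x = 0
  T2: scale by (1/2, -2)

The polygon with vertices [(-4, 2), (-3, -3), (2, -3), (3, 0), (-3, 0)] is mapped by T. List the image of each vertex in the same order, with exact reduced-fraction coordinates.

T1 reflect across x = 0: (-4, 2) → (4, 2); (-3, -3) → (3, -3); (2, -3) → (-2, -3); (3, 0) → (-3, 0); (-3, 0) → (3, 0)
T2 scale by (1/2, -2): (4, 2) → (2, -4); (3, -3) → (3/2, 6); (-2, -3) → (-1, 6); (-3, 0) → (-3/2, 0); (3, 0) → (3/2, 0)

image vertices: (2, -4), (3/2, 6), (-1, 6), (-3/2, 0), (3/2, 0)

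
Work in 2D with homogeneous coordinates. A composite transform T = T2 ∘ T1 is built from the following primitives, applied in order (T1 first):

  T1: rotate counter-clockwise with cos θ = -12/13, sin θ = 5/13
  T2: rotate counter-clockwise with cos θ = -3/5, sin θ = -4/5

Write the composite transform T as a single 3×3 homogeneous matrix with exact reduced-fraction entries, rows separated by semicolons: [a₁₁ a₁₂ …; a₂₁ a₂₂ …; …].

T = [56/65 -33/65 0; 33/65 56/65 0; 0 0 1]

T1 = [-12/13 -5/13 0; 5/13 -12/13 0; 0 0 1]
T2·T1 = [56/65 -33/65 0; 33/65 56/65 0; 0 0 1]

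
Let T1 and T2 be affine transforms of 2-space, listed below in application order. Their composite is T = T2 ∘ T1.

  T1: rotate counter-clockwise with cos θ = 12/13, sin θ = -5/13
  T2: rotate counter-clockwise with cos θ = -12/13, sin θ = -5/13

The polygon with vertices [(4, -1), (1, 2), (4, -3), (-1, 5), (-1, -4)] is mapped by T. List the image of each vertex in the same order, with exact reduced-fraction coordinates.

image vertices: (-4, 1), (-1, -2), (-4, 3), (1, -5), (1, 4)

T1 rotate counter-clockwise with cos θ = 12/13, sin θ = -5/13: (4, -1) → (43/13, -32/13); (1, 2) → (22/13, 19/13); (4, -3) → (33/13, -56/13); (-1, 5) → (1, 5); (-1, -4) → (-32/13, -43/13)
T2 rotate counter-clockwise with cos θ = -12/13, sin θ = -5/13: (43/13, -32/13) → (-4, 1); (22/13, 19/13) → (-1, -2); (33/13, -56/13) → (-4, 3); (1, 5) → (1, -5); (-32/13, -43/13) → (1, 4)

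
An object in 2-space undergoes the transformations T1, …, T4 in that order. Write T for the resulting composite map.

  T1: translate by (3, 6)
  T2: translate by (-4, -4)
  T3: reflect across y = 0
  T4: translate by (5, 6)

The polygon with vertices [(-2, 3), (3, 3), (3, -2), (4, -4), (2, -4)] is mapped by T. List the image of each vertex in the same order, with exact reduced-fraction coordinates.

T1 translate by (3, 6): (-2, 3) → (1, 9); (3, 3) → (6, 9); (3, -2) → (6, 4); (4, -4) → (7, 2); (2, -4) → (5, 2)
T2 translate by (-4, -4): (1, 9) → (-3, 5); (6, 9) → (2, 5); (6, 4) → (2, 0); (7, 2) → (3, -2); (5, 2) → (1, -2)
T3 reflect across y = 0: (-3, 5) → (-3, -5); (2, 5) → (2, -5); (2, 0) → (2, 0); (3, -2) → (3, 2); (1, -2) → (1, 2)
T4 translate by (5, 6): (-3, -5) → (2, 1); (2, -5) → (7, 1); (2, 0) → (7, 6); (3, 2) → (8, 8); (1, 2) → (6, 8)

image vertices: (2, 1), (7, 1), (7, 6), (8, 8), (6, 8)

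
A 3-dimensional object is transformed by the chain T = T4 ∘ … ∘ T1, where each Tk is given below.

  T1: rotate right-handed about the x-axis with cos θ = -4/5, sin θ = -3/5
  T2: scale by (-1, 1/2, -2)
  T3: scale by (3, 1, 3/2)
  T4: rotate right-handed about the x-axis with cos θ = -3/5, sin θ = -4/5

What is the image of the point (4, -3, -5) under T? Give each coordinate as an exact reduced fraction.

T1 rotate right-handed about the x-axis with cos θ = -4/5, sin θ = -3/5: (4, -3, -5) → (4, -3/5, 29/5)
T2 scale by (-1, 1/2, -2): (4, -3/5, 29/5) → (-4, -3/10, -58/5)
T3 scale by (3, 1, 3/2): (-4, -3/10, -58/5) → (-12, -3/10, -87/5)
T4 rotate right-handed about the x-axis with cos θ = -3/5, sin θ = -4/5: (-12, -3/10, -87/5) → (-12, -687/50, 267/25)

T(p) = (-12, -687/50, 267/25)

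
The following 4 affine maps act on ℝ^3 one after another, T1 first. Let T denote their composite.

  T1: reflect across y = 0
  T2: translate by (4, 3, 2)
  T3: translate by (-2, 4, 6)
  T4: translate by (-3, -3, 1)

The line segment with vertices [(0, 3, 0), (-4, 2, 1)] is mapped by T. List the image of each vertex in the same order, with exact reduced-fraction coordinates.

image vertices: (-1, 1, 9), (-5, 2, 10)

T1 reflect across y = 0: (0, 3, 0) → (0, -3, 0); (-4, 2, 1) → (-4, -2, 1)
T2 translate by (4, 3, 2): (0, -3, 0) → (4, 0, 2); (-4, -2, 1) → (0, 1, 3)
T3 translate by (-2, 4, 6): (4, 0, 2) → (2, 4, 8); (0, 1, 3) → (-2, 5, 9)
T4 translate by (-3, -3, 1): (2, 4, 8) → (-1, 1, 9); (-2, 5, 9) → (-5, 2, 10)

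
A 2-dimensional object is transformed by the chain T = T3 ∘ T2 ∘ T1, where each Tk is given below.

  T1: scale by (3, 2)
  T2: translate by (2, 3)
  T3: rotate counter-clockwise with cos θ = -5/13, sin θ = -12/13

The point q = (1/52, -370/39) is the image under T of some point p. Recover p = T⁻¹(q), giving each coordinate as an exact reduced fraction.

p = (9/4, 1/3)

T1 = [3 0 0; 0 2 0; 0 0 1]
T2·T1 = [3 0 2; 0 2 3; 0 0 1]
T3·…·T1 = [-15/13 24/13 2; -36/13 -10/13 -3; 0 0 1]
det M = 6; M⁻¹ = [-5/39 -4/13 -2/3; 6/13 -5/26 -3/2; 0 0 1]
M⁻¹ · (1/52, -370/39)ᵀ = (9/4, 1/3)ᵀ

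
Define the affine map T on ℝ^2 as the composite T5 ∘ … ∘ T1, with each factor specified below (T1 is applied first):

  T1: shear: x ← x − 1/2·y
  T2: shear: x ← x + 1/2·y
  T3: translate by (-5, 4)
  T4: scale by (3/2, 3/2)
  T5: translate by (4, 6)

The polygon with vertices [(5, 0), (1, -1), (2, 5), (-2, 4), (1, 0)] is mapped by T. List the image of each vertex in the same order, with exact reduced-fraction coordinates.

T1 shear: x ← x − 1/2·y: (5, 0) → (5, 0); (1, -1) → (3/2, -1); (2, 5) → (-1/2, 5); (-2, 4) → (-4, 4); (1, 0) → (1, 0)
T2 shear: x ← x + 1/2·y: (5, 0) → (5, 0); (3/2, -1) → (1, -1); (-1/2, 5) → (2, 5); (-4, 4) → (-2, 4); (1, 0) → (1, 0)
T3 translate by (-5, 4): (5, 0) → (0, 4); (1, -1) → (-4, 3); (2, 5) → (-3, 9); (-2, 4) → (-7, 8); (1, 0) → (-4, 4)
T4 scale by (3/2, 3/2): (0, 4) → (0, 6); (-4, 3) → (-6, 9/2); (-3, 9) → (-9/2, 27/2); (-7, 8) → (-21/2, 12); (-4, 4) → (-6, 6)
T5 translate by (4, 6): (0, 6) → (4, 12); (-6, 9/2) → (-2, 21/2); (-9/2, 27/2) → (-1/2, 39/2); (-21/2, 12) → (-13/2, 18); (-6, 6) → (-2, 12)

image vertices: (4, 12), (-2, 21/2), (-1/2, 39/2), (-13/2, 18), (-2, 12)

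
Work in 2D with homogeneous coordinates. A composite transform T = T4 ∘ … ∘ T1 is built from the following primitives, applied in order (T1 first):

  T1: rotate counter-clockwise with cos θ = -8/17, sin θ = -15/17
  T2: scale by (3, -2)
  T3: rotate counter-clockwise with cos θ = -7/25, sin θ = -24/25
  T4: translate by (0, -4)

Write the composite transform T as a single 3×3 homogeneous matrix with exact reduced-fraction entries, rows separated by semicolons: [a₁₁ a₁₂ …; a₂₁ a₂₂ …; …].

T1 = [-8/17 15/17 0; -15/17 -8/17 0; 0 0 1]
T2·T1 = [-24/17 45/17 0; 30/17 16/17 0; 0 0 1]
T3·…·T1 = [888/425 69/425 0; 366/425 -1192/425 0; 0 0 1]
T4·…·T1 = [888/425 69/425 0; 366/425 -1192/425 -4; 0 0 1]

T = [888/425 69/425 0; 366/425 -1192/425 -4; 0 0 1]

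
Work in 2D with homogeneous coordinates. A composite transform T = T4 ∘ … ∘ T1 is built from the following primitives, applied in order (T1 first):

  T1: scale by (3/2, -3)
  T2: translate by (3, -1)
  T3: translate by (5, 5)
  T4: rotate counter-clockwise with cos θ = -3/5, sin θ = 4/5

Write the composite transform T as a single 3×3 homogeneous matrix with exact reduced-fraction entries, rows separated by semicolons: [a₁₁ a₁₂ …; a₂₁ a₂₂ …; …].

T1 = [3/2 0 0; 0 -3 0; 0 0 1]
T2·T1 = [3/2 0 3; 0 -3 -1; 0 0 1]
T3·…·T1 = [3/2 0 8; 0 -3 4; 0 0 1]
T4·…·T1 = [-9/10 12/5 -8; 6/5 9/5 4; 0 0 1]

T = [-9/10 12/5 -8; 6/5 9/5 4; 0 0 1]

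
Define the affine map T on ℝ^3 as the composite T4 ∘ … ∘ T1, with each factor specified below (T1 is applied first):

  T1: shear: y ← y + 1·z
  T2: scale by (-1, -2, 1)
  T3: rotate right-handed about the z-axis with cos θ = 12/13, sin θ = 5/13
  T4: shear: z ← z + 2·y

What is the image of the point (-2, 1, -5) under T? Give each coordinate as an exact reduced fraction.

T(p) = (-16/13, 106/13, 147/13)

T1 shear: y ← y + 1·z: (-2, 1, -5) → (-2, -4, -5)
T2 scale by (-1, -2, 1): (-2, -4, -5) → (2, 8, -5)
T3 rotate right-handed about the z-axis with cos θ = 12/13, sin θ = 5/13: (2, 8, -5) → (-16/13, 106/13, -5)
T4 shear: z ← z + 2·y: (-16/13, 106/13, -5) → (-16/13, 106/13, 147/13)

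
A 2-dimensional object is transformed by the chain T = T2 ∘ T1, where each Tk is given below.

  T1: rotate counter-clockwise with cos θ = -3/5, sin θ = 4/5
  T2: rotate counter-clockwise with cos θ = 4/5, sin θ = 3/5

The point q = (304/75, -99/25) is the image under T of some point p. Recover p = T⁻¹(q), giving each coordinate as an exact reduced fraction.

p = (-5, 8/3)

T1 = [-3/5 -4/5 0; 4/5 -3/5 0; 0 0 1]
T2·T1 = [-24/25 -7/25 0; 7/25 -24/25 0; 0 0 1]
det M = 1; M⁻¹ = [-24/25 7/25 0; -7/25 -24/25 0; 0 0 1]
M⁻¹ · (304/75, -99/25)ᵀ = (-5, 8/3)ᵀ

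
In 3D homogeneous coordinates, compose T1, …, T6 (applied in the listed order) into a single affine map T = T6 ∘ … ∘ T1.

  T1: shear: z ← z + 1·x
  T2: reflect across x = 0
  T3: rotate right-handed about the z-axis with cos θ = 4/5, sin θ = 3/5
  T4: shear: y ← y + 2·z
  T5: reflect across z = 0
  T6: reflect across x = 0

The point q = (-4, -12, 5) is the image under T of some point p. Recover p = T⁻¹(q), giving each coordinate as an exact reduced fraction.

T1 = [1 0 0 0; 0 1 0 0; 1 0 1 0; 0 0 0 1]
T2·T1 = [-1 0 0 0; 0 1 0 0; 1 0 1 0; 0 0 0 1]
T3·…·T1 = [-4/5 -3/5 0 0; -3/5 4/5 0 0; 1 0 1 0; 0 0 0 1]
T4·…·T1 = [-4/5 -3/5 0 0; 7/5 4/5 2 0; 1 0 1 0; 0 0 0 1]
T5·…·T1 = [-4/5 -3/5 0 0; 7/5 4/5 2 0; -1 0 -1 0; 0 0 0 1]
T6·…·T1 = [4/5 3/5 0 0; 7/5 4/5 2 0; -1 0 -1 0; 0 0 0 1]
det M = -1; M⁻¹ = [4/5 -3/5 -6/5 0; 3/5 4/5 8/5 0; -4/5 3/5 1/5 0; 0 0 0 1]
M⁻¹ · (-4, -12, 5)ᵀ = (-2, -4, -3)ᵀ

p = (-2, -4, -3)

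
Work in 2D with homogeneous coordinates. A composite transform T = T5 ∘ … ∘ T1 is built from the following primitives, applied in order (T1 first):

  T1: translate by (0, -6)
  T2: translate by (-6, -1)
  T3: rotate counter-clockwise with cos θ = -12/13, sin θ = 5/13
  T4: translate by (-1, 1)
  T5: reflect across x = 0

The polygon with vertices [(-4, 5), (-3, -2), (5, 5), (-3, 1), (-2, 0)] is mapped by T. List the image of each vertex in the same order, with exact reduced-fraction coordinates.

T1 translate by (0, -6): (-4, 5) → (-4, -1); (-3, -2) → (-3, -8); (5, 5) → (5, -1); (-3, 1) → (-3, -5); (-2, 0) → (-2, -6)
T2 translate by (-6, -1): (-4, -1) → (-10, -2); (-3, -8) → (-9, -9); (5, -1) → (-1, -2); (-3, -5) → (-9, -6); (-2, -6) → (-8, -7)
T3 rotate counter-clockwise with cos θ = -12/13, sin θ = 5/13: (-10, -2) → (10, -2); (-9, -9) → (153/13, 63/13); (-1, -2) → (22/13, 19/13); (-9, -6) → (138/13, 27/13); (-8, -7) → (131/13, 44/13)
T4 translate by (-1, 1): (10, -2) → (9, -1); (153/13, 63/13) → (140/13, 76/13); (22/13, 19/13) → (9/13, 32/13); (138/13, 27/13) → (125/13, 40/13); (131/13, 44/13) → (118/13, 57/13)
T5 reflect across x = 0: (9, -1) → (-9, -1); (140/13, 76/13) → (-140/13, 76/13); (9/13, 32/13) → (-9/13, 32/13); (125/13, 40/13) → (-125/13, 40/13); (118/13, 57/13) → (-118/13, 57/13)

image vertices: (-9, -1), (-140/13, 76/13), (-9/13, 32/13), (-125/13, 40/13), (-118/13, 57/13)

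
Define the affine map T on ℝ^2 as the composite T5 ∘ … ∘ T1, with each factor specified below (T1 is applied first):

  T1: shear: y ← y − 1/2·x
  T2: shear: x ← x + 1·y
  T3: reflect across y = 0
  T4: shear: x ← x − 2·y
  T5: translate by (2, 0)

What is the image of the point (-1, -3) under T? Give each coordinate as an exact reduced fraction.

T1 shear: y ← y − 1/2·x: (-1, -3) → (-1, -5/2)
T2 shear: x ← x + 1·y: (-1, -5/2) → (-7/2, -5/2)
T3 reflect across y = 0: (-7/2, -5/2) → (-7/2, 5/2)
T4 shear: x ← x − 2·y: (-7/2, 5/2) → (-17/2, 5/2)
T5 translate by (2, 0): (-17/2, 5/2) → (-13/2, 5/2)

T(p) = (-13/2, 5/2)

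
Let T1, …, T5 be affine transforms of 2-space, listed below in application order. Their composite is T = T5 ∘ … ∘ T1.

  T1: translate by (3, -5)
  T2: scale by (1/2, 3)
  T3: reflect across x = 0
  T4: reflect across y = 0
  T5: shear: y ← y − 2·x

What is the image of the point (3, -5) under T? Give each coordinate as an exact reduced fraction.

T(p) = (-3, 36)

T1 translate by (3, -5): (3, -5) → (6, -10)
T2 scale by (1/2, 3): (6, -10) → (3, -30)
T3 reflect across x = 0: (3, -30) → (-3, -30)
T4 reflect across y = 0: (-3, -30) → (-3, 30)
T5 shear: y ← y − 2·x: (-3, 30) → (-3, 36)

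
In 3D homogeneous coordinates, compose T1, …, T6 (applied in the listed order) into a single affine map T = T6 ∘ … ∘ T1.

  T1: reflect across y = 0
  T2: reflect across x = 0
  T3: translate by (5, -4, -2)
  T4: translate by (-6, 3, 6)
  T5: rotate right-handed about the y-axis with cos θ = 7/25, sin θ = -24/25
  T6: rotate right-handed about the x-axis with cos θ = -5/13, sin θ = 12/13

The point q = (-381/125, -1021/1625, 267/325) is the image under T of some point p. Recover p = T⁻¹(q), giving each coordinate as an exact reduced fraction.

T1 = [1 0 0 0; 0 -1 0 0; 0 0 1 0; 0 0 0 1]
T2·T1 = [-1 0 0 0; 0 -1 0 0; 0 0 1 0; 0 0 0 1]
T3·…·T1 = [-1 0 0 5; 0 -1 0 -4; 0 0 1 -2; 0 0 0 1]
T4·…·T1 = [-1 0 0 -1; 0 -1 0 -1; 0 0 1 4; 0 0 0 1]
T5·…·T1 = [-7/25 0 -24/25 -103/25; 0 -1 0 -1; -24/25 0 7/25 4/25; 0 0 0 1]
T6·…·T1 = [-7/25 0 -24/25 -103/25; 288/325 5/13 -84/325 77/325; 24/65 -12/13 -7/65 -64/65; 0 0 0 1]
det M = 1; M⁻¹ = [-7/25 288/325 24/65 -1; 0 5/13 -12/13 -1; -24/25 -84/325 -7/65 -4; 0 0 0 1]
M⁻¹ · (-381/125, -1021/1625, 267/325)ᵀ = (-2/5, -2, -1)ᵀ

p = (-2/5, -2, -1)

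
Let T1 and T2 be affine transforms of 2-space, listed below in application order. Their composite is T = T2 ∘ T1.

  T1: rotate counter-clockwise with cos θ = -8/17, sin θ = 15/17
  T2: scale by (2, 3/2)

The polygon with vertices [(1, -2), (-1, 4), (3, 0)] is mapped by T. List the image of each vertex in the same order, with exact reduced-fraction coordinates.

T1 rotate counter-clockwise with cos θ = -8/17, sin θ = 15/17: (1, -2) → (22/17, 31/17); (-1, 4) → (-52/17, -47/17); (3, 0) → (-24/17, 45/17)
T2 scale by (2, 3/2): (22/17, 31/17) → (44/17, 93/34); (-52/17, -47/17) → (-104/17, -141/34); (-24/17, 45/17) → (-48/17, 135/34)

image vertices: (44/17, 93/34), (-104/17, -141/34), (-48/17, 135/34)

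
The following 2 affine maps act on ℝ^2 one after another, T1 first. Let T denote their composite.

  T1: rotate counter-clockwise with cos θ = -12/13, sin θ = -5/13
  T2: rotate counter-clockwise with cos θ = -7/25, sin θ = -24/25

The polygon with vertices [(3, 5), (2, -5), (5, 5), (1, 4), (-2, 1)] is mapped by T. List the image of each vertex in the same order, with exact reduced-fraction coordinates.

image vertices: (-1723/325, 789/325), (1543/325, 826/325), (-359/65, 287/65), (-1328/325, 179/325), (-251/325, -682/325)

T1 rotate counter-clockwise with cos θ = -12/13, sin θ = -5/13: (3, 5) → (-11/13, -75/13); (2, -5) → (-49/13, 50/13); (5, 5) → (-35/13, -85/13); (1, 4) → (8/13, -53/13); (-2, 1) → (29/13, -2/13)
T2 rotate counter-clockwise with cos θ = -7/25, sin θ = -24/25: (-11/13, -75/13) → (-1723/325, 789/325); (-49/13, 50/13) → (1543/325, 826/325); (-35/13, -85/13) → (-359/65, 287/65); (8/13, -53/13) → (-1328/325, 179/325); (29/13, -2/13) → (-251/325, -682/325)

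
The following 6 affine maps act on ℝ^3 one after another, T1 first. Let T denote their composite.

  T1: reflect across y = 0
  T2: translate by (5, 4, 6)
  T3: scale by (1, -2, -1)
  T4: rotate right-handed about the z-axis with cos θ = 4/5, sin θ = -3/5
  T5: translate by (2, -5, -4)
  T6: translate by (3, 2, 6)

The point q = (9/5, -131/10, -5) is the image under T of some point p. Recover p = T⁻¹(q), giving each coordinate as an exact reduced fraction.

T1 = [1 0 0 0; 0 -1 0 0; 0 0 1 0; 0 0 0 1]
T2·T1 = [1 0 0 5; 0 -1 0 4; 0 0 1 6; 0 0 0 1]
T3·…·T1 = [1 0 0 5; 0 2 0 -8; 0 0 -1 -6; 0 0 0 1]
T4·…·T1 = [4/5 6/5 0 -4/5; -3/5 8/5 0 -47/5; 0 0 -1 -6; 0 0 0 1]
T5·…·T1 = [4/5 6/5 0 6/5; -3/5 8/5 0 -72/5; 0 0 -1 -10; 0 0 0 1]
T6·…·T1 = [4/5 6/5 0 21/5; -3/5 8/5 0 -62/5; 0 0 -1 -4; 0 0 0 1]
det M = -2; M⁻¹ = [4/5 -3/5 0 -54/5; 3/10 2/5 0 37/10; 0 0 -1 -4; 0 0 0 1]
M⁻¹ · (9/5, -131/10, -5)ᵀ = (-3/2, -1, 1)ᵀ

p = (-3/2, -1, 1)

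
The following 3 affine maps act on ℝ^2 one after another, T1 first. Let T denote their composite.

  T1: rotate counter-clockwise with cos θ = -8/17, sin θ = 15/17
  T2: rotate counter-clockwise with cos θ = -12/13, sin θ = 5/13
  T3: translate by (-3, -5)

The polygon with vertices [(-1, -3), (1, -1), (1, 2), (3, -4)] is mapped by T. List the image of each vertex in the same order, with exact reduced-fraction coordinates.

T1 rotate counter-clockwise with cos θ = -8/17, sin θ = 15/17: (-1, -3) → (53/17, 9/17); (1, -1) → (7/17, 23/17); (1, 2) → (-38/17, -1/17); (3, -4) → (36/17, 77/17)
T2 rotate counter-clockwise with cos θ = -12/13, sin θ = 5/13: (53/17, 9/17) → (-681/221, 157/221); (7/17, 23/17) → (-199/221, -241/221); (-38/17, -1/17) → (461/221, -178/221); (36/17, 77/17) → (-817/221, -744/221)
T3 translate by (-3, -5): (-681/221, 157/221) → (-1344/221, -948/221); (-199/221, -241/221) → (-862/221, -1346/221); (461/221, -178/221) → (-202/221, -1283/221); (-817/221, -744/221) → (-1480/221, -1849/221)

image vertices: (-1344/221, -948/221), (-862/221, -1346/221), (-202/221, -1283/221), (-1480/221, -1849/221)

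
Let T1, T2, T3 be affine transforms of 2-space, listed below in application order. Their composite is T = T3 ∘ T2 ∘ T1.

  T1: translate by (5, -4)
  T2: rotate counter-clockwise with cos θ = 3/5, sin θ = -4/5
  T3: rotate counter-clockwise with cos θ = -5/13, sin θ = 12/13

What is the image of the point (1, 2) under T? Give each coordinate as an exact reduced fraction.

T(p) = (62/13, 54/13)

T1 translate by (5, -4): (1, 2) → (6, -2)
T2 rotate counter-clockwise with cos θ = 3/5, sin θ = -4/5: (6, -2) → (2, -6)
T3 rotate counter-clockwise with cos θ = -5/13, sin θ = 12/13: (2, -6) → (62/13, 54/13)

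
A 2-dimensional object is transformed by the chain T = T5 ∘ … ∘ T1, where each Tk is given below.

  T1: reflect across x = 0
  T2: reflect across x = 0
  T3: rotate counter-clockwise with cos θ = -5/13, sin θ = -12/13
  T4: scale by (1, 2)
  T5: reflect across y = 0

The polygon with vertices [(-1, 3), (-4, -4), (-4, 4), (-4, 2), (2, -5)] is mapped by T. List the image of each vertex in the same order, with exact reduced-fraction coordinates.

image vertices: (41/13, 6/13), (-28/13, -136/13), (68/13, -56/13), (44/13, -76/13), (-70/13, -2/13)

T1 reflect across x = 0: (-1, 3) → (1, 3); (-4, -4) → (4, -4); (-4, 4) → (4, 4); (-4, 2) → (4, 2); (2, -5) → (-2, -5)
T2 reflect across x = 0: (1, 3) → (-1, 3); (4, -4) → (-4, -4); (4, 4) → (-4, 4); (4, 2) → (-4, 2); (-2, -5) → (2, -5)
T3 rotate counter-clockwise with cos θ = -5/13, sin θ = -12/13: (-1, 3) → (41/13, -3/13); (-4, -4) → (-28/13, 68/13); (-4, 4) → (68/13, 28/13); (-4, 2) → (44/13, 38/13); (2, -5) → (-70/13, 1/13)
T4 scale by (1, 2): (41/13, -3/13) → (41/13, -6/13); (-28/13, 68/13) → (-28/13, 136/13); (68/13, 28/13) → (68/13, 56/13); (44/13, 38/13) → (44/13, 76/13); (-70/13, 1/13) → (-70/13, 2/13)
T5 reflect across y = 0: (41/13, -6/13) → (41/13, 6/13); (-28/13, 136/13) → (-28/13, -136/13); (68/13, 56/13) → (68/13, -56/13); (44/13, 76/13) → (44/13, -76/13); (-70/13, 2/13) → (-70/13, -2/13)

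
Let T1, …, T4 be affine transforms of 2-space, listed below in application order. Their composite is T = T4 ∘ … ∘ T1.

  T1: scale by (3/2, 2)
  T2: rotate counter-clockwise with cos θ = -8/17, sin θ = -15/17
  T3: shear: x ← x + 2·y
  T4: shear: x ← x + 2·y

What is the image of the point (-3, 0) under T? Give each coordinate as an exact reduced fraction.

T1 scale by (3/2, 2): (-3, 0) → (-9/2, 0)
T2 rotate counter-clockwise with cos θ = -8/17, sin θ = -15/17: (-9/2, 0) → (36/17, 135/34)
T3 shear: x ← x + 2·y: (36/17, 135/34) → (171/17, 135/34)
T4 shear: x ← x + 2·y: (171/17, 135/34) → (18, 135/34)

T(p) = (18, 135/34)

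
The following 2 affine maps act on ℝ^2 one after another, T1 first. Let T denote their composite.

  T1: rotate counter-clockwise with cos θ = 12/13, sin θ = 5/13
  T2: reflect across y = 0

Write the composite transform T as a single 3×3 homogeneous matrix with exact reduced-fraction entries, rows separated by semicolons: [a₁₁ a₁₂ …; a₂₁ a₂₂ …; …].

T1 = [12/13 -5/13 0; 5/13 12/13 0; 0 0 1]
T2·T1 = [12/13 -5/13 0; -5/13 -12/13 0; 0 0 1]

T = [12/13 -5/13 0; -5/13 -12/13 0; 0 0 1]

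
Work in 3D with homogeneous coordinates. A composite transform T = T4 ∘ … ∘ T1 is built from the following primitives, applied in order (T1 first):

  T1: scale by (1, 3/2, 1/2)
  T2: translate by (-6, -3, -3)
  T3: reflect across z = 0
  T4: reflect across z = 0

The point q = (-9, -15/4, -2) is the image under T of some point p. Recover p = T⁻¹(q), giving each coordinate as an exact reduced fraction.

p = (-3, -1/2, 2)

T1 = [1 0 0 0; 0 3/2 0 0; 0 0 1/2 0; 0 0 0 1]
T2·T1 = [1 0 0 -6; 0 3/2 0 -3; 0 0 1/2 -3; 0 0 0 1]
T3·…·T1 = [1 0 0 -6; 0 3/2 0 -3; 0 0 -1/2 3; 0 0 0 1]
T4·…·T1 = [1 0 0 -6; 0 3/2 0 -3; 0 0 1/2 -3; 0 0 0 1]
det M = 3/4; M⁻¹ = [1 0 0 6; 0 2/3 0 2; 0 0 2 6; 0 0 0 1]
M⁻¹ · (-9, -15/4, -2)ᵀ = (-3, -1/2, 2)ᵀ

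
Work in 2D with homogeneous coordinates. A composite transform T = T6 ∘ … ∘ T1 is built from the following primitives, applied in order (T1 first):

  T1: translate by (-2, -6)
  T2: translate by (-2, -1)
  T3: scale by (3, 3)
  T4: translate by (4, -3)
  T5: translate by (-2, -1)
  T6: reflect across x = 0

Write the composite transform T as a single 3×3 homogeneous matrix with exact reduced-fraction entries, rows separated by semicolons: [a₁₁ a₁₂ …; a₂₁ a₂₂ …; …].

T = [-3 0 10; 0 3 -25; 0 0 1]

T1 = [1 0 -2; 0 1 -6; 0 0 1]
T2·T1 = [1 0 -4; 0 1 -7; 0 0 1]
T3·…·T1 = [3 0 -12; 0 3 -21; 0 0 1]
T4·…·T1 = [3 0 -8; 0 3 -24; 0 0 1]
T5·…·T1 = [3 0 -10; 0 3 -25; 0 0 1]
T6·…·T1 = [-3 0 10; 0 3 -25; 0 0 1]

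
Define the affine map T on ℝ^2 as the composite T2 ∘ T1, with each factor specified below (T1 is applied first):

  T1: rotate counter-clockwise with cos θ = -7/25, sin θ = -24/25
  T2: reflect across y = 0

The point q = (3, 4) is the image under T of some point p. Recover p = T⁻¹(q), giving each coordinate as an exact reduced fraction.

T1 = [-7/25 24/25 0; -24/25 -7/25 0; 0 0 1]
T2·T1 = [-7/25 24/25 0; 24/25 7/25 0; 0 0 1]
det M = -1; M⁻¹ = [-7/25 24/25 0; 24/25 7/25 0; 0 0 1]
M⁻¹ · (3, 4)ᵀ = (3, 4)ᵀ

p = (3, 4)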